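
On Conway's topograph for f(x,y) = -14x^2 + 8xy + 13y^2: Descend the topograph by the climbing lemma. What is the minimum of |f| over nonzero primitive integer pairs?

river: ρ → (13,18,-9)
river: ρ → (-9,18,13)
river: ρ → (13,8,-14)
river: ρ → (-14,20,7)
river: ρ → (7,22,-11)
river: ρ → (-11,22,7)
river: ρ → (7,20,-14)
river: ρ → (-14,8,13)
closes: descent 0, river 8
min |a| on river = 7

7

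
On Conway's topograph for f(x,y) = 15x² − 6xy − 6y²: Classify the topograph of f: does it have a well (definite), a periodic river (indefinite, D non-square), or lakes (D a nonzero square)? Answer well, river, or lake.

D = b²−4ac = (-6)² − 4·15·(-6) = 396
D > 0 non-square ⇒ indefinite ⇒ periodic river

river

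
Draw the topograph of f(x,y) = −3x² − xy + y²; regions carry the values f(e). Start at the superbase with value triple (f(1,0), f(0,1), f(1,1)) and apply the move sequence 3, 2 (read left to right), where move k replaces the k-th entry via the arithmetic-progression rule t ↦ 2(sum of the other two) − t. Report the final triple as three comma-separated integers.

start (-3,1,-3) = (f(1,0),f(0,1),f(1,1))
replace slot 3: 2·((-3)+1) − (-3) = -1 → (-3,1,-1)
replace slot 2: 2·((-3)+(-1)) − 1 = -9 → (-3,-9,-1)

-3,-9,-1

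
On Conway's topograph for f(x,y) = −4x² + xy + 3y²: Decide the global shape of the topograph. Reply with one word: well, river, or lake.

D = b²−4ac = 1² − 4·(-4)·3 = 49
D = 7² is a perfect square ⇒ form factors over ℤ ⇒ lakes

lake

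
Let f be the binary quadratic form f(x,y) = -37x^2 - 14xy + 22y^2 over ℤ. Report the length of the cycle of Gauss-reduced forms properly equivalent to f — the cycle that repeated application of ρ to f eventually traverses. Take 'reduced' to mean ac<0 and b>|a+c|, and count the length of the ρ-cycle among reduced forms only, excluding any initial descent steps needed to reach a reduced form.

D = 3452, ⌊√D⌋ = 58
descent: ρ → (22,58,-1)  [lands on river]
river: ρ → (-1,58,22)
river: ρ → (22,30,-29)
river: ρ → (-29,28,23)
river: ρ → (23,18,-34)
river: ρ → (-34,50,7)
river: ρ → (7,48,-41)
river: ρ → (-41,34,14)
river: ρ → (14,50,-17)
river: ρ → (-17,52,11)
river: ρ → (11,58,-2)
river: ρ → (-2,58,11)
river: ρ → (11,52,-17)
river: ρ → (-17,50,14)
river: ρ → (14,34,-41)
river: ρ → (-41,48,7)
river: ρ → (7,50,-34)
river: ρ → (-34,18,23)
river: ρ → (23,28,-29)
river: ρ → (-29,30,22)
ρ-cycle length = 20 (tail of 1 descent step not counted)

20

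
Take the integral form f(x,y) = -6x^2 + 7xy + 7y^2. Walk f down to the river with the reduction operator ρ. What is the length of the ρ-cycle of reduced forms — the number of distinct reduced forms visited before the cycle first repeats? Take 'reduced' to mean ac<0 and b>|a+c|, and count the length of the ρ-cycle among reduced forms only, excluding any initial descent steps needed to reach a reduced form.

D = 217, ⌊√D⌋ = 14
river: ρ → (7,7,-6)
river: ρ → (-6,5,8)
river: ρ → (8,11,-3)
river: ρ → (-3,13,4)
river: ρ → (4,11,-6)
river: ρ → (-6,13,2)
river: ρ → (2,11,-12)
river: ρ → (-12,13,1)
river: ρ → (1,13,-12)
river: ρ → (-12,11,2)
river: ρ → (2,13,-6)
river: ρ → (-6,11,4)
river: ρ → (4,13,-3)
river: ρ → (-3,11,8)
river: ρ → (8,5,-6)
river: ρ → (-6,7,7)
ρ-cycle length = 16 (tail of 0 descent steps not counted)

16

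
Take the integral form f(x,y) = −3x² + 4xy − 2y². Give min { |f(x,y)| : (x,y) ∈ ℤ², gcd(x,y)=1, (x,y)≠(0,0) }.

translate: b→2 (≡-4 mod 6), so (3,-4,2)→(3,2,1)
flip: (3,2,1)→(1,-2,3)
translate: b→0 (≡-2 mod 2), so (1,-2,3)→(1,0,2)
reduced (well bottom): (1,0,2) with a≤c, −a<b≤a
well minimum |f| = |-1| = 1 (negative-definite)

1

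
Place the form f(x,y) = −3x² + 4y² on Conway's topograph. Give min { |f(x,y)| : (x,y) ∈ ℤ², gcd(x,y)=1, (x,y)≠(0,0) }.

descent: ρ → (4,0,-3)
descent: ρ → (-3,6,1)  [lands on river]
river: ρ → (1,6,-3)
closes: descent 2, river 2
min |a| on river = 1

1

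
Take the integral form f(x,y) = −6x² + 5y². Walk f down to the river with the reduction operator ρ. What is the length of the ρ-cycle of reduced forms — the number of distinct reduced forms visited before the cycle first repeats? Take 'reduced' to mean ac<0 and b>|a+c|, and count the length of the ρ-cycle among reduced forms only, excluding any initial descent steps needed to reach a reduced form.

D = 120, ⌊√D⌋ = 10
descent: ρ → (5,10,-1)  [lands on river]
river: ρ → (-1,10,5)
ρ-cycle length = 2 (tail of 1 descent step not counted)

2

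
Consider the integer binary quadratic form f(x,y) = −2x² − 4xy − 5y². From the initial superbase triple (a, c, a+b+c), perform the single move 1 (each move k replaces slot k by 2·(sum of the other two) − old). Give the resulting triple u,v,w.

start (-2,-5,-11) = (f(1,0),f(0,1),f(1,1))
replace slot 1: 2·((-5)+(-11)) − (-2) = -30 → (-30,-5,-11)

-30,-5,-11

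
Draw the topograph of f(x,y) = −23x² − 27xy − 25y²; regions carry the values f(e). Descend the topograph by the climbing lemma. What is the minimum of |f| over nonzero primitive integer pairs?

translate: b→-19 (≡27 mod 46), so (23,27,25)→(23,-19,21)
flip: (23,-19,21)→(21,19,23)
reduced (well bottom): (21,19,23) with a≤c, −a<b≤a
well minimum |f| = |-21| = 21 (negative-definite)

21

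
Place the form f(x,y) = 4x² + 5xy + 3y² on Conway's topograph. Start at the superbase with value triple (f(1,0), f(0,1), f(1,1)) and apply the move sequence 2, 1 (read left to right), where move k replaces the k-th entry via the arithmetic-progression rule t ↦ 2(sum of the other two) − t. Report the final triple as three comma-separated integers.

start (4,3,12) = (f(1,0),f(0,1),f(1,1))
replace slot 2: 2·(4+12) − 3 = 29 → (4,29,12)
replace slot 1: 2·(29+12) − 4 = 78 → (78,29,12)

78,29,12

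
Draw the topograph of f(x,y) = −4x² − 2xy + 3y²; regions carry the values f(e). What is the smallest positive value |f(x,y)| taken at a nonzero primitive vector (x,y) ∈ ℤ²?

descent: ρ → (3,2,-4)  [lands on river]
river: ρ → (-4,6,1)
river: ρ → (1,6,-4)
river: ρ → (-4,2,3)
river: ρ → (3,4,-3)
river: ρ → (-3,2,4)
river: ρ → (4,6,-1)
river: ρ → (-1,6,4)
river: ρ → (4,2,-3)
river: ρ → (-3,4,3)
closes: descent 1, river 10
min |a| on river = 1

1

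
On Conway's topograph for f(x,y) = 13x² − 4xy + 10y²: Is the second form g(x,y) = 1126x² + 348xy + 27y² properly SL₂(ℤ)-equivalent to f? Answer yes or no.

D₁ = -504, D₂ = -504
f: flip: (13,-4,10)→(10,4,13)
f: reduced (well bottom): (10,4,13) with a≤c, −a<b≤a
g: flip: (1126,348,27)→(27,-348,1126)
g: translate: b→-24 (≡-348 mod 54), so (27,-348,1126)→(27,-24,10)
g: flip: (27,-24,10)→(10,24,27)
g: translate: b→4 (≡24 mod 20), so (10,24,27)→(10,4,13)
g: reduced (well bottom): (10,4,13) with a≤c, −a<b≤a
reduced forms (10, 4, 13) vs (10, 4, 13) ⇒ equivalent

yes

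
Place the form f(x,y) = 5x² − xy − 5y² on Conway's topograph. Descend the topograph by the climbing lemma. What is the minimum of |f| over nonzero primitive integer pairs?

descent: ρ → (-5,1,5)  [lands on river]
river: ρ → (5,9,-1)
river: ρ → (-1,9,5)
river: ρ → (5,1,-5)
river: ρ → (-5,9,1)
river: ρ → (1,9,-5)
closes: descent 1, river 6
min |a| on river = 1

1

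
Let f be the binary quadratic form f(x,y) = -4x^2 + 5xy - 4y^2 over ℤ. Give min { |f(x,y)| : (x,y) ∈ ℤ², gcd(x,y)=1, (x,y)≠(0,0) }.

translate: b→3 (≡-5 mod 8), so (4,-5,4)→(4,3,3)
flip: (4,3,3)→(3,-3,4)
translate: b→3 (≡-3 mod 6), so (3,-3,4)→(3,3,4)
reduced (well bottom): (3,3,4) with a≤c, −a<b≤a
well minimum |f| = |-3| = 3 (negative-definite)

3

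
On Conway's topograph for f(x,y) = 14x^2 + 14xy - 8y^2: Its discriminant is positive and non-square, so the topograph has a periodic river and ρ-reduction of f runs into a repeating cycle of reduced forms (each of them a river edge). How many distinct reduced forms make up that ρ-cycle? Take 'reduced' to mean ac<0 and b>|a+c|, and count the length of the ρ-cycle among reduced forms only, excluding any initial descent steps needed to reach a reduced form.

D = 644, ⌊√D⌋ = 25
river: ρ → (-8,18,10)
river: ρ → (10,22,-4)
river: ρ → (-4,18,20)
river: ρ → (20,22,-2)
river: ρ → (-2,22,20)
river: ρ → (20,18,-4)
river: ρ → (-4,22,10)
river: ρ → (10,18,-8)
river: ρ → (-8,14,14)
river: ρ → (14,14,-8)
ρ-cycle length = 10 (tail of 0 descent steps not counted)

10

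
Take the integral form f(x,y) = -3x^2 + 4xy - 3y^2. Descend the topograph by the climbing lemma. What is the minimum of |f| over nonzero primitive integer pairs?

translate: b→2 (≡-4 mod 6), so (3,-4,3)→(3,2,2)
flip: (3,2,2)→(2,-2,3)
translate: b→2 (≡-2 mod 4), so (2,-2,3)→(2,2,3)
reduced (well bottom): (2,2,3) with a≤c, −a<b≤a
well minimum |f| = |-2| = 2 (negative-definite)

2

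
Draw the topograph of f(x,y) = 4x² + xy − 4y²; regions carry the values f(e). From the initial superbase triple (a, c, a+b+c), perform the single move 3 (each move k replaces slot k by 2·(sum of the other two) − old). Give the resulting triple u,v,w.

start (4,-4,1) = (f(1,0),f(0,1),f(1,1))
replace slot 3: 2·(4+(-4)) − 1 = -1 → (4,-4,-1)

4,-4,-1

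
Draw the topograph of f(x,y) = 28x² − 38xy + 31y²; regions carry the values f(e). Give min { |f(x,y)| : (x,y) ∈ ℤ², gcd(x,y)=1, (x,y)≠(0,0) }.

translate: b→18 (≡-38 mod 56), so (28,-38,31)→(28,18,21)
flip: (28,18,21)→(21,-18,28)
reduced (well bottom): (21,-18,28) with a≤c, −a<b≤a
well minimum = a = 21

21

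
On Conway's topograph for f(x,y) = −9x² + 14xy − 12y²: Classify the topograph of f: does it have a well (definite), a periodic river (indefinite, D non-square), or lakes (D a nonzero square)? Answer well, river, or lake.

D = b²−4ac = 14² − 4·(-9)·(-12) = -236
D < 0 ⇒ definite ⇒ every region one sign ⇒ single well

well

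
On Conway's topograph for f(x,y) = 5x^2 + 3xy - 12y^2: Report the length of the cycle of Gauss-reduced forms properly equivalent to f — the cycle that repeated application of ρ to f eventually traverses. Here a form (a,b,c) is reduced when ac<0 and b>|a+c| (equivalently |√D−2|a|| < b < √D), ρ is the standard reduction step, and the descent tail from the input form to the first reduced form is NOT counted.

D = 249, ⌊√D⌋ = 15
descent: ρ → (-12,-3,5)
descent: ρ → (5,13,-4)  [lands on river]
river: ρ → (-4,11,8)
river: ρ → (8,5,-7)
river: ρ → (-7,9,6)
river: ρ → (6,15,-1)
river: ρ → (-1,15,6)
river: ρ → (6,9,-7)
river: ρ → (-7,5,8)
river: ρ → (8,11,-4)
river: ρ → (-4,13,5)
river: ρ → (5,7,-10)
river: ρ → (-10,13,2)
river: ρ → (2,15,-3)
river: ρ → (-3,15,2)
river: ρ → (2,13,-10)
river: ρ → (-10,7,5)
ρ-cycle length = 16 (tail of 2 descent steps not counted)

16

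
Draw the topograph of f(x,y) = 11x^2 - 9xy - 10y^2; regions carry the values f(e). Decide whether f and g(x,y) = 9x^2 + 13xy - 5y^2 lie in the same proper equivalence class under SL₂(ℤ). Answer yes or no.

D₁ = 521, D₂ = 349
discriminants differ ⇒ not SL₂(ℤ)-equivalent

no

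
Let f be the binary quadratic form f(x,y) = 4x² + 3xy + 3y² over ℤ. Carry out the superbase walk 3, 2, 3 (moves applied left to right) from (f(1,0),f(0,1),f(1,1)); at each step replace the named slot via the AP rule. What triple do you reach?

start (4,3,10) = (f(1,0),f(0,1),f(1,1))
replace slot 3: 2·(4+3) − 10 = 4 → (4,3,4)
replace slot 2: 2·(4+4) − 3 = 13 → (4,13,4)
replace slot 3: 2·(4+13) − 4 = 30 → (4,13,30)

4,13,30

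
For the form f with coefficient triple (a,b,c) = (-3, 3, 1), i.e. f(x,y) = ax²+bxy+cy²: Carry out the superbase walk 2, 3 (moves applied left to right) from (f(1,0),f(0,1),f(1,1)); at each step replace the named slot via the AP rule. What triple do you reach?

start (-3,1,1) = (f(1,0),f(0,1),f(1,1))
replace slot 2: 2·((-3)+1) − 1 = -5 → (-3,-5,1)
replace slot 3: 2·((-3)+(-5)) − 1 = -17 → (-3,-5,-17)

-3,-5,-17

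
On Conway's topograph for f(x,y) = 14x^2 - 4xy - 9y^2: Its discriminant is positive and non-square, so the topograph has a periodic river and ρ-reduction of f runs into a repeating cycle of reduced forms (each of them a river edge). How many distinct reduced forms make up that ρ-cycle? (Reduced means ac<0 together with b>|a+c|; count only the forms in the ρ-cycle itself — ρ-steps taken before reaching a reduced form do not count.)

D = 520, ⌊√D⌋ = 22
descent: ρ → (-9,22,1)  [lands on river]
river: ρ → (1,22,-9)
river: ρ → (-9,14,9)
river: ρ → (9,22,-1)
river: ρ → (-1,22,9)
river: ρ → (9,14,-9)
ρ-cycle length = 6 (tail of 1 descent step not counted)

6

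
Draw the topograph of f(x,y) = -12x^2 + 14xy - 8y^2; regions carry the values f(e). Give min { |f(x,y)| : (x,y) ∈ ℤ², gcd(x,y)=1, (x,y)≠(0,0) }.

translate: b→10 (≡-14 mod 24), so (12,-14,8)→(12,10,6)
flip: (12,10,6)→(6,-10,12)
translate: b→2 (≡-10 mod 12), so (6,-10,12)→(6,2,8)
reduced (well bottom): (6,2,8) with a≤c, −a<b≤a
well minimum |f| = |-6| = 6 (negative-definite)

6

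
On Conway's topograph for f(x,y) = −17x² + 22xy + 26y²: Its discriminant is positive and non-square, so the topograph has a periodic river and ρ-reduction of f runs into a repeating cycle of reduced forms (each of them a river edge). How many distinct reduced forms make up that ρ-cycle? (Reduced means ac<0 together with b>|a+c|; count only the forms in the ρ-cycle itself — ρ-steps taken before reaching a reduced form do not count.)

D = 2252, ⌊√D⌋ = 47
river: ρ → (26,30,-13)
river: ρ → (-13,22,34)
river: ρ → (34,46,-1)
river: ρ → (-1,46,34)
river: ρ → (34,22,-13)
river: ρ → (-13,30,26)
river: ρ → (26,22,-17)
river: ρ → (-17,46,2)
river: ρ → (2,46,-17)
river: ρ → (-17,22,26)
ρ-cycle length = 10 (tail of 0 descent steps not counted)

10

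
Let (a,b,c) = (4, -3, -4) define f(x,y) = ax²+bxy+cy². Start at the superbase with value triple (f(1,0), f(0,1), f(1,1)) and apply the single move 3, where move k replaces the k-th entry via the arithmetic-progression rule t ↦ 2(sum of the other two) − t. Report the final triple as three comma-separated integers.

start (4,-4,-3) = (f(1,0),f(0,1),f(1,1))
replace slot 3: 2·(4+(-4)) − (-3) = 3 → (4,-4,3)

4,-4,3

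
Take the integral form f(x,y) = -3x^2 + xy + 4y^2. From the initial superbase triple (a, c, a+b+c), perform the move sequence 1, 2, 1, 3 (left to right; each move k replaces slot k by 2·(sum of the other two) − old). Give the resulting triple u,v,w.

start (-3,4,2) = (f(1,0),f(0,1),f(1,1))
replace slot 1: 2·(4+2) − (-3) = 15 → (15,4,2)
replace slot 2: 2·(15+2) − 4 = 30 → (15,30,2)
replace slot 1: 2·(30+2) − 15 = 49 → (49,30,2)
replace slot 3: 2·(49+30) − 2 = 156 → (49,30,156)

49,30,156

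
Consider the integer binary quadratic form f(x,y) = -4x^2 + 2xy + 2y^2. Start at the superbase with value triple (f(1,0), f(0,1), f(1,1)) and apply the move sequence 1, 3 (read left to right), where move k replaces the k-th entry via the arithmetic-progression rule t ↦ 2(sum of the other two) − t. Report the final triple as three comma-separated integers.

start (-4,2,0) = (f(1,0),f(0,1),f(1,1))
replace slot 1: 2·(2+0) − (-4) = 8 → (8,2,0)
replace slot 3: 2·(8+2) − 0 = 20 → (8,2,20)

8,2,20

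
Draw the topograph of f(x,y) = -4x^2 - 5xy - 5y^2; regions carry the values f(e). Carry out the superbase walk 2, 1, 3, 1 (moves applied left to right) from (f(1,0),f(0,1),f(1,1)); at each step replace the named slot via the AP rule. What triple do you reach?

start (-4,-5,-14) = (f(1,0),f(0,1),f(1,1))
replace slot 2: 2·((-4)+(-14)) − (-5) = -31 → (-4,-31,-14)
replace slot 1: 2·((-31)+(-14)) − (-4) = -86 → (-86,-31,-14)
replace slot 3: 2·((-86)+(-31)) − (-14) = -220 → (-86,-31,-220)
replace slot 1: 2·((-31)+(-220)) − (-86) = -416 → (-416,-31,-220)

-416,-31,-220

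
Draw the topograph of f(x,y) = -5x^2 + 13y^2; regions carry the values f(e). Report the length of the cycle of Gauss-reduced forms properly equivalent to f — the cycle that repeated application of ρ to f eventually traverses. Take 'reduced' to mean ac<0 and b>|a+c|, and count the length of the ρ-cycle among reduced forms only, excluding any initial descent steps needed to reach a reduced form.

D = 260, ⌊√D⌋ = 16
descent: ρ → (13,0,-5)
descent: ρ → (-5,10,8)  [lands on river]
river: ρ → (8,6,-7)
river: ρ → (-7,8,7)
river: ρ → (7,6,-8)
river: ρ → (-8,10,5)
river: ρ → (5,10,-8)
river: ρ → (-8,6,7)
river: ρ → (7,8,-7)
river: ρ → (-7,6,8)
river: ρ → (8,10,-5)
ρ-cycle length = 10 (tail of 2 descent steps not counted)

10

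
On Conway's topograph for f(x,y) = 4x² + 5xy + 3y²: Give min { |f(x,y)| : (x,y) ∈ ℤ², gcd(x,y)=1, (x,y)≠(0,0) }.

translate: b→-3 (≡5 mod 8), so (4,5,3)→(4,-3,2)
flip: (4,-3,2)→(2,3,4)
translate: b→-1 (≡3 mod 4), so (2,3,4)→(2,-1,3)
reduced (well bottom): (2,-1,3) with a≤c, −a<b≤a
well minimum = a = 2

2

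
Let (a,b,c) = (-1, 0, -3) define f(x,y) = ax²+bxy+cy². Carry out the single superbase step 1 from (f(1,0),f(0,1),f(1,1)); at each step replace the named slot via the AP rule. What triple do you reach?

start (-1,-3,-4) = (f(1,0),f(0,1),f(1,1))
replace slot 1: 2·((-3)+(-4)) − (-1) = -13 → (-13,-3,-4)

-13,-3,-4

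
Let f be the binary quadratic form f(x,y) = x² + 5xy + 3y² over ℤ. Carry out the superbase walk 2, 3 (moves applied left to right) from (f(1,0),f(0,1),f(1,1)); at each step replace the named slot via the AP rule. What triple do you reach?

start (1,3,9) = (f(1,0),f(0,1),f(1,1))
replace slot 2: 2·(1+9) − 3 = 17 → (1,17,9)
replace slot 3: 2·(1+17) − 9 = 27 → (1,17,27)

1,17,27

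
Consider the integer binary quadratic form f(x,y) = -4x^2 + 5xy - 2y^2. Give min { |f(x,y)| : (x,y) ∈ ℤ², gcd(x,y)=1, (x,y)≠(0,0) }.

translate: b→3 (≡-5 mod 8), so (4,-5,2)→(4,3,1)
flip: (4,3,1)→(1,-3,4)
translate: b→1 (≡-3 mod 2), so (1,-3,4)→(1,1,2)
reduced (well bottom): (1,1,2) with a≤c, −a<b≤a
well minimum |f| = |-1| = 1 (negative-definite)

1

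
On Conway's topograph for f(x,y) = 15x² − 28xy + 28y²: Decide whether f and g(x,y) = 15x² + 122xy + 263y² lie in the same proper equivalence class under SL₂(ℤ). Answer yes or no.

D₁ = -896, D₂ = -896
f: translate: b→2 (≡-28 mod 30), so (15,-28,28)→(15,2,15)
f: reduced (well bottom): (15,2,15) with a≤c, −a<b≤a
g: translate: b→2 (≡122 mod 30), so (15,122,263)→(15,2,15)
g: reduced (well bottom): (15,2,15) with a≤c, −a<b≤a
reduced forms (15, 2, 15) vs (15, 2, 15) ⇒ equivalent

yes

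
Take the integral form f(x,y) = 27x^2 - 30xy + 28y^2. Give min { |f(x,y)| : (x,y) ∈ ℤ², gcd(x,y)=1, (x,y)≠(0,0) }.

translate: b→24 (≡-30 mod 54), so (27,-30,28)→(27,24,25)
flip: (27,24,25)→(25,-24,27)
reduced (well bottom): (25,-24,27) with a≤c, −a<b≤a
well minimum = a = 25

25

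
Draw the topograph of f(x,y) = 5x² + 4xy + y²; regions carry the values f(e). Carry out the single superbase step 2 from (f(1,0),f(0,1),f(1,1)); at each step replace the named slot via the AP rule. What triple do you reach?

start (5,1,10) = (f(1,0),f(0,1),f(1,1))
replace slot 2: 2·(5+10) − 1 = 29 → (5,29,10)

5,29,10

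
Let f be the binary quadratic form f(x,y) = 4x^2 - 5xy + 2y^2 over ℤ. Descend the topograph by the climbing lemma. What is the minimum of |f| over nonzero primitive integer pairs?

translate: b→3 (≡-5 mod 8), so (4,-5,2)→(4,3,1)
flip: (4,3,1)→(1,-3,4)
translate: b→1 (≡-3 mod 2), so (1,-3,4)→(1,1,2)
reduced (well bottom): (1,1,2) with a≤c, −a<b≤a
well minimum = a = 1

1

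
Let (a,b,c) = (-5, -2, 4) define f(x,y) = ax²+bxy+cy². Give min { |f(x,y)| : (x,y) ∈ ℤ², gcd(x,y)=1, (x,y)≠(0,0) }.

descent: ρ → (4,2,-5)  [lands on river]
river: ρ → (-5,8,1)
river: ρ → (1,8,-5)
river: ρ → (-5,2,4)
river: ρ → (4,6,-3)
river: ρ → (-3,6,4)
closes: descent 1, river 6
min |a| on river = 1

1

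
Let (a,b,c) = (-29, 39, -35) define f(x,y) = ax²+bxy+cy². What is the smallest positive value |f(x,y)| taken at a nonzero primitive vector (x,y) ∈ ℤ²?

translate: b→19 (≡-39 mod 58), so (29,-39,35)→(29,19,25)
flip: (29,19,25)→(25,-19,29)
reduced (well bottom): (25,-19,29) with a≤c, −a<b≤a
well minimum |f| = |-25| = 25 (negative-definite)

25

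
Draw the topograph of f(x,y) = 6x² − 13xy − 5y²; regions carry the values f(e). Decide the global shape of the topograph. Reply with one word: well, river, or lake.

D = b²−4ac = (-13)² − 4·6·(-5) = 289
D = 17² is a perfect square ⇒ form factors over ℤ ⇒ lakes

lake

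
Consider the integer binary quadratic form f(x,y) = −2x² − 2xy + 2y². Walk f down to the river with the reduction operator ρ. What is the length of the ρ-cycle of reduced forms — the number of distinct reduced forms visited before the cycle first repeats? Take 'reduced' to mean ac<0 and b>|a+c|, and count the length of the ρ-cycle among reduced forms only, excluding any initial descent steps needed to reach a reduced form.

D = 20, ⌊√D⌋ = 4
descent: ρ → (2,2,-2)  [lands on river]
river: ρ → (-2,2,2)
ρ-cycle length = 2 (tail of 1 descent step not counted)

2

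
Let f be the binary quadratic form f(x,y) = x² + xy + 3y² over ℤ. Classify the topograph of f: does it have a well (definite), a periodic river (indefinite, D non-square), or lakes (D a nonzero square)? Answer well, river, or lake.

D = b²−4ac = 1² − 4·1·3 = -11
D < 0 ⇒ definite ⇒ every region one sign ⇒ single well

well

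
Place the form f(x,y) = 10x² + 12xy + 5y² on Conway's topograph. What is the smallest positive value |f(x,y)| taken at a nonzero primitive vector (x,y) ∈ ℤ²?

translate: b→-8 (≡12 mod 20), so (10,12,5)→(10,-8,3)
flip: (10,-8,3)→(3,8,10)
translate: b→2 (≡8 mod 6), so (3,8,10)→(3,2,5)
reduced (well bottom): (3,2,5) with a≤c, −a<b≤a
well minimum = a = 3

3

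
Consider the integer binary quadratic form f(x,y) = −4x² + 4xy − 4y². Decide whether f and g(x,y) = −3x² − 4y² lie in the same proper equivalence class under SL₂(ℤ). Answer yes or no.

D₁ = -48, D₂ = -48
f is negative-definite; reduce −f:
−f: translate: b→4 (≡-4 mod 8), so (4,-4,4)→(4,4,4)
−f: reduced (well bottom): (4,4,4) with a≤c, −a<b≤a
flip sign back: reduced form of f is (-4,-4,-4)
g is negative-definite; reduce −g:
−g: reduced (well bottom): (3,0,4) with a≤c, −a<b≤a
flip sign back: reduced form of g is (-3,0,-4)
reduced forms (-4, -4, -4) vs (-3, 0, -4) ⇒ inequivalent

no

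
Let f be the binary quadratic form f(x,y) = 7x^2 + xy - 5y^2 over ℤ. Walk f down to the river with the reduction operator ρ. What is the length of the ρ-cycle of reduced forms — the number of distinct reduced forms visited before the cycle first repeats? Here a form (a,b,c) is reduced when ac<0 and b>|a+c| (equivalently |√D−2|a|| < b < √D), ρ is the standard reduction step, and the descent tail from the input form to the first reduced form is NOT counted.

D = 141, ⌊√D⌋ = 11
descent: ρ → (-5,9,3)  [lands on river]
river: ρ → (3,9,-5)
river: ρ → (-5,11,1)
river: ρ → (1,11,-5)
ρ-cycle length = 4 (tail of 1 descent step not counted)

4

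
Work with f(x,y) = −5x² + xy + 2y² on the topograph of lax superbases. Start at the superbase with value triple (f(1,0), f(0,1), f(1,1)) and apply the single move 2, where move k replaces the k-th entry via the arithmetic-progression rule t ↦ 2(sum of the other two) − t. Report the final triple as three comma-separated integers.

start (-5,2,-2) = (f(1,0),f(0,1),f(1,1))
replace slot 2: 2·((-5)+(-2)) − 2 = -16 → (-5,-16,-2)

-5,-16,-2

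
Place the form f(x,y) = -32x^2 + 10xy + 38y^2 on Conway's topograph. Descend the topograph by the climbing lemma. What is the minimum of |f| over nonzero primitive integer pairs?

river: ρ → (38,66,-4)
river: ρ → (-4,70,4)
river: ρ → (4,66,-38)
river: ρ → (-38,10,32)
river: ρ → (32,54,-16)
river: ρ → (-16,42,50)
river: ρ → (50,58,-8)
river: ρ → (-8,70,2)
river: ρ → (2,70,-8)
river: ρ → (-8,58,50)
river: ρ → (50,42,-16)
river: ρ → (-16,54,32)
river: ρ → (32,10,-38)
river: ρ → (-38,66,4)
river: ρ → (4,70,-4)
river: ρ → (-4,66,38)
river: ρ → (38,10,-32)
river: ρ → (-32,54,16)
river: ρ → (16,42,-50)
river: ρ → (-50,58,8)
river: ρ → (8,70,-2)
river: ρ → (-2,70,8)
river: ρ → (8,58,-50)
river: ρ → (-50,42,16)
river: ρ → (16,54,-32)
river: ρ → (-32,10,38)
closes: descent 0, river 26
min |a| on river = 2

2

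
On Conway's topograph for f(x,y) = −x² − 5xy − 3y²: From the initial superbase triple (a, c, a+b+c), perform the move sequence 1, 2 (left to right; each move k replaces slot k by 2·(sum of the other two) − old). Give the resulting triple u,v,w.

start (-1,-3,-9) = (f(1,0),f(0,1),f(1,1))
replace slot 1: 2·((-3)+(-9)) − (-1) = -23 → (-23,-3,-9)
replace slot 2: 2·((-23)+(-9)) − (-3) = -61 → (-23,-61,-9)

-23,-61,-9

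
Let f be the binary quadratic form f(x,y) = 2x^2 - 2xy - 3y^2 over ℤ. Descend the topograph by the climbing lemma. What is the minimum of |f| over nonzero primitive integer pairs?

descent: ρ → (-3,2,2)  [lands on river]
river: ρ → (2,2,-3)
river: ρ → (-3,4,1)
river: ρ → (1,4,-3)
closes: descent 1, river 4
min |a| on river = 1

1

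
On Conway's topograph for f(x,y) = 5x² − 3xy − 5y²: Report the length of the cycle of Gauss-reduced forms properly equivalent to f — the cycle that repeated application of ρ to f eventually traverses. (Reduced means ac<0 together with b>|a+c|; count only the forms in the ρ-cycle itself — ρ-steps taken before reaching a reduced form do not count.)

D = 109, ⌊√D⌋ = 10
descent: ρ → (-5,3,5)  [lands on river]
river: ρ → (5,7,-3)
river: ρ → (-3,5,7)
river: ρ → (7,9,-1)
river: ρ → (-1,9,7)
river: ρ → (7,5,-3)
river: ρ → (-3,7,5)
river: ρ → (5,3,-5)
river: ρ → (-5,7,3)
river: ρ → (3,5,-7)
river: ρ → (-7,9,1)
river: ρ → (1,9,-7)
river: ρ → (-7,5,3)
river: ρ → (3,7,-5)
ρ-cycle length = 14 (tail of 1 descent step not counted)

14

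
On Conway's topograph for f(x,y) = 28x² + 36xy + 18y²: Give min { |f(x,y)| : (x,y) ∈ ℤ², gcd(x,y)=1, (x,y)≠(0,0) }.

translate: b→-20 (≡36 mod 56), so (28,36,18)→(28,-20,10)
flip: (28,-20,10)→(10,20,28)
translate: b→0 (≡20 mod 20), so (10,20,28)→(10,0,18)
reduced (well bottom): (10,0,18) with a≤c, −a<b≤a
well minimum = a = 10

10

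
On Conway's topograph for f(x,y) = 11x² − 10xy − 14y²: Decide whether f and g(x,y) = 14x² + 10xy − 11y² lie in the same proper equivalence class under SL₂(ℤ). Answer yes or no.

D₁ = 716, D₂ = 716
river cycle of f (length 14): (-14, 10, 11), (11, 12, -13), (-13, 14, 10), (10, 26, -1), (-1, 26, 10), (10, 14, -13), (-13, 12, 11), (11, 10, -14), (-14, 18, 7), (7, 24, -5), … (4 more)
river cycle of g (length 14): (-11, 12, 13), (13, 14, -10), (-10, 26, 1), (1, 26, -10), (-10, 14, 13), (13, 12, -11), (-11, 10, 14), (14, 18, -7), (-7, 24, 5), (5, 26, -2), … (4 more)
cycles differ ⇒ inequivalent

no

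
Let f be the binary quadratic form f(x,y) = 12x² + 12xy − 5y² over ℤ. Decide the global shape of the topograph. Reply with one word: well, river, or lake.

D = b²−4ac = 12² − 4·12·(-5) = 384
D > 0 non-square ⇒ indefinite ⇒ periodic river

river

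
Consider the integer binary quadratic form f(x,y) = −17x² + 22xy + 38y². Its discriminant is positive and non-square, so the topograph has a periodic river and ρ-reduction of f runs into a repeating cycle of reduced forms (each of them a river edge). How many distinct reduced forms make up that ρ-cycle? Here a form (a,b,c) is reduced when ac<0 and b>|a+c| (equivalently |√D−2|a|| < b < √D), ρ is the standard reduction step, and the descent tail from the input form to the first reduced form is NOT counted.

D = 3068, ⌊√D⌋ = 55
river: ρ → (38,54,-1)
river: ρ → (-1,54,38)
river: ρ → (38,22,-17)
river: ρ → (-17,46,14)
river: ρ → (14,38,-29)
river: ρ → (-29,20,23)
river: ρ → (23,26,-26)
river: ρ → (-26,26,23)
river: ρ → (23,20,-29)
river: ρ → (-29,38,14)
river: ρ → (14,46,-17)
river: ρ → (-17,22,38)
ρ-cycle length = 12 (tail of 0 descent steps not counted)

12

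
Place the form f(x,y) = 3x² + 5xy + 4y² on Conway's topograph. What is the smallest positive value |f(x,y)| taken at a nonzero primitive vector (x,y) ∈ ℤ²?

translate: b→-1 (≡5 mod 6), so (3,5,4)→(3,-1,2)
flip: (3,-1,2)→(2,1,3)
reduced (well bottom): (2,1,3) with a≤c, −a<b≤a
well minimum = a = 2

2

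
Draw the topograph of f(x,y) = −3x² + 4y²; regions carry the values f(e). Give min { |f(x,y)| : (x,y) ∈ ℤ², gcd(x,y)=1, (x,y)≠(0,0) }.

descent: ρ → (4,0,-3)
descent: ρ → (-3,6,1)  [lands on river]
river: ρ → (1,6,-3)
closes: descent 2, river 2
min |a| on river = 1

1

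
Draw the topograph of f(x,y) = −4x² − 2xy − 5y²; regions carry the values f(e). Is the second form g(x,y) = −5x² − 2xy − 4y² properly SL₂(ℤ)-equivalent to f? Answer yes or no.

D₁ = -76, D₂ = -76
f is negative-definite; reduce −f:
−f: reduced (well bottom): (4,2,5) with a≤c, −a<b≤a
flip sign back: reduced form of f is (-4,-2,-5)
g is negative-definite; reduce −g:
−g: flip: (5,2,4)→(4,-2,5)
−g: reduced (well bottom): (4,-2,5) with a≤c, −a<b≤a
flip sign back: reduced form of g is (-4,2,-5)
reduced forms (-4, -2, -5) vs (-4, 2, -5) ⇒ inequivalent

no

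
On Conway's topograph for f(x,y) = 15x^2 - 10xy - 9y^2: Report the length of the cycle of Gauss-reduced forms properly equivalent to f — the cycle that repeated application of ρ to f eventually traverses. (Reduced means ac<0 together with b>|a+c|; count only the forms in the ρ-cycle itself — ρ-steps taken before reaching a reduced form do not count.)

D = 640, ⌊√D⌋ = 25
descent: ρ → (-9,10,15)  [lands on river]
river: ρ → (15,20,-4)
river: ρ → (-4,20,15)
river: ρ → (15,10,-9)
river: ρ → (-9,8,16)
river: ρ → (16,24,-1)
river: ρ → (-1,24,16)
river: ρ → (16,8,-9)
ρ-cycle length = 8 (tail of 1 descent step not counted)

8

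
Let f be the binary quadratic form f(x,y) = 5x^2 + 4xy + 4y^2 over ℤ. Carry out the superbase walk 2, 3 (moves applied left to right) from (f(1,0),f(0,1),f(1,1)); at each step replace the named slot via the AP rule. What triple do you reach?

start (5,4,13) = (f(1,0),f(0,1),f(1,1))
replace slot 2: 2·(5+13) − 4 = 32 → (5,32,13)
replace slot 3: 2·(5+32) − 13 = 61 → (5,32,61)

5,32,61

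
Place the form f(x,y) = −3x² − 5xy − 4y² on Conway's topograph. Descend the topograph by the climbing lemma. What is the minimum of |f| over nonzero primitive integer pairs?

translate: b→-1 (≡5 mod 6), so (3,5,4)→(3,-1,2)
flip: (3,-1,2)→(2,1,3)
reduced (well bottom): (2,1,3) with a≤c, −a<b≤a
well minimum |f| = |-2| = 2 (negative-definite)

2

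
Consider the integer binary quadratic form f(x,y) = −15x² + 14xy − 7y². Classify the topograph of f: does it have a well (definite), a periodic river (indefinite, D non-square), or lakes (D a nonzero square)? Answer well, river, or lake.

D = b²−4ac = 14² − 4·(-15)·(-7) = -224
D < 0 ⇒ definite ⇒ every region one sign ⇒ single well

well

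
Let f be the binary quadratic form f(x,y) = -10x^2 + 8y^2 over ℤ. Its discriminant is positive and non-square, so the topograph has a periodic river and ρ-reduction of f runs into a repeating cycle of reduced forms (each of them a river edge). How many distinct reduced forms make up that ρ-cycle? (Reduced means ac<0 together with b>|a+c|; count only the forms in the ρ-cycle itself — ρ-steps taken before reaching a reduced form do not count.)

D = 320, ⌊√D⌋ = 17
descent: ρ → (8,16,-2)  [lands on river]
river: ρ → (-2,16,8)
ρ-cycle length = 2 (tail of 1 descent step not counted)

2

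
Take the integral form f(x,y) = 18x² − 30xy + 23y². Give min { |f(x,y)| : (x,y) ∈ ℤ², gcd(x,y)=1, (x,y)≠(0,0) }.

translate: b→6 (≡-30 mod 36), so (18,-30,23)→(18,6,11)
flip: (18,6,11)→(11,-6,18)
reduced (well bottom): (11,-6,18) with a≤c, −a<b≤a
well minimum = a = 11

11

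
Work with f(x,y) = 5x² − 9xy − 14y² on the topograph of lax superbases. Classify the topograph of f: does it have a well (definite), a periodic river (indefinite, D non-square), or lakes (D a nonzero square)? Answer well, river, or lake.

D = b²−4ac = (-9)² − 4·5·(-14) = 361
D = 19² is a perfect square ⇒ form factors over ℤ ⇒ lakes

lake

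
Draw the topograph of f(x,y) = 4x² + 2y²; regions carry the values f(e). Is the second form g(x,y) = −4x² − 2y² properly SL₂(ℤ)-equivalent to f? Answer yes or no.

D₁ = -32, D₂ = -32
f: flip: (4,0,2)→(2,0,4)
f: reduced (well bottom): (2,0,4) with a≤c, −a<b≤a
g is negative-definite; reduce −g:
−g: flip: (4,0,2)→(2,0,4)
−g: reduced (well bottom): (2,0,4) with a≤c, −a<b≤a
flip sign back: reduced form of g is (-2,0,-4)
reduced forms (2, 0, 4) vs (-2, 0, -4) ⇒ inequivalent

no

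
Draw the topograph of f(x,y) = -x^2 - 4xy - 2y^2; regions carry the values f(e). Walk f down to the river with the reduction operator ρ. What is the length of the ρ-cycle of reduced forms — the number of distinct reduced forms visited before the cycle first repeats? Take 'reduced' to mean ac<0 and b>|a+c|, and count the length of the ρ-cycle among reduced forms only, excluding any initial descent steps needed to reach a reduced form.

D = 8, ⌊√D⌋ = 2
descent: ρ → (-2,0,1)
descent: ρ → (1,2,-1)  [lands on river]
river: ρ → (-1,2,1)
ρ-cycle length = 2 (tail of 2 descent steps not counted)

2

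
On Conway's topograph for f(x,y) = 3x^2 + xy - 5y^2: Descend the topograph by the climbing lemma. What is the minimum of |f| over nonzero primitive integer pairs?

descent: ρ → (-5,-1,3)
descent: ρ → (3,7,-1)  [lands on river]
river: ρ → (-1,7,3)
river: ρ → (3,5,-3)
river: ρ → (-3,7,1)
river: ρ → (1,7,-3)
river: ρ → (-3,5,3)
closes: descent 2, river 6
min |a| on river = 1

1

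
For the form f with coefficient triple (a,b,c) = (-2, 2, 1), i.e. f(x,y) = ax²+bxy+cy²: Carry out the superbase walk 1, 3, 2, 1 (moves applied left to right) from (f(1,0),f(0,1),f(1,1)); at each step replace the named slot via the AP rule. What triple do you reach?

start (-2,1,1) = (f(1,0),f(0,1),f(1,1))
replace slot 1: 2·(1+1) − (-2) = 6 → (6,1,1)
replace slot 3: 2·(6+1) − 1 = 13 → (6,1,13)
replace slot 2: 2·(6+13) − 1 = 37 → (6,37,13)
replace slot 1: 2·(37+13) − 6 = 94 → (94,37,13)

94,37,13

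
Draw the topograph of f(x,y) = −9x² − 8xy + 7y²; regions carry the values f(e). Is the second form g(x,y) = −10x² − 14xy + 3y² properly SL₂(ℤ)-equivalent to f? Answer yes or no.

D₁ = 316, D₂ = 316
river cycle of f (length 6): (7, 8, -9), (-9, 10, 6), (6, 14, -5), (-5, 16, 3), (3, 14, -10), (-10, 6, 7)
river cycle of g (length 6): (3, 14, -10), (-10, 6, 7), (7, 8, -9), (-9, 10, 6), (6, 14, -5), (-5, 16, 3)
cycles coincide ⇒ equivalent

yes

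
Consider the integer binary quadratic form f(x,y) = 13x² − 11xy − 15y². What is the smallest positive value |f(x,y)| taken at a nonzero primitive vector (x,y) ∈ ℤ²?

descent: ρ → (-15,11,13)  [lands on river]
river: ρ → (13,15,-13)
river: ρ → (-13,11,15)
river: ρ → (15,19,-9)
river: ρ → (-9,17,17)
river: ρ → (17,17,-9)
river: ρ → (-9,19,15)
river: ρ → (15,11,-13)
river: ρ → (-13,15,13)
river: ρ → (13,11,-15)
river: ρ → (-15,19,9)
river: ρ → (9,17,-17)
river: ρ → (-17,17,9)
river: ρ → (9,19,-15)
closes: descent 1, river 14
min |a| on river = 9

9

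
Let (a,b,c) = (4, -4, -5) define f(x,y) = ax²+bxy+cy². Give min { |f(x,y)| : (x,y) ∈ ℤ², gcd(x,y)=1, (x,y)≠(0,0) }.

descent: ρ → (-5,4,4)  [lands on river]
river: ρ → (4,4,-5)
river: ρ → (-5,6,3)
river: ρ → (3,6,-5)
closes: descent 1, river 4
min |a| on river = 3

3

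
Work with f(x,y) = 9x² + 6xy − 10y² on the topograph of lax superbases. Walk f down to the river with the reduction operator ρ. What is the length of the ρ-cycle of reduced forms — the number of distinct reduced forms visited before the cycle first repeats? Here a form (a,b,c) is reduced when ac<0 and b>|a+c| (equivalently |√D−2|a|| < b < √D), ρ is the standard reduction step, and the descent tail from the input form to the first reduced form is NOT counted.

D = 396, ⌊√D⌋ = 19
river: ρ → (-10,14,5)
river: ρ → (5,16,-7)
river: ρ → (-7,12,9)
river: ρ → (9,6,-10)
ρ-cycle length = 4 (tail of 0 descent steps not counted)

4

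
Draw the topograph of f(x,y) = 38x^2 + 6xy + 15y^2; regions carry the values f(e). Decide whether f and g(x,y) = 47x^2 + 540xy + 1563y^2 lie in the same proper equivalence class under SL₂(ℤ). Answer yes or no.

D₁ = -2244, D₂ = -2244
f: flip: (38,6,15)→(15,-6,38)
f: reduced (well bottom): (15,-6,38) with a≤c, −a<b≤a
g: translate: b→-24 (≡540 mod 94), so (47,540,1563)→(47,-24,15)
g: flip: (47,-24,15)→(15,24,47)
g: translate: b→-6 (≡24 mod 30), so (15,24,47)→(15,-6,38)
g: reduced (well bottom): (15,-6,38) with a≤c, −a<b≤a
reduced forms (15, -6, 38) vs (15, -6, 38) ⇒ equivalent

yes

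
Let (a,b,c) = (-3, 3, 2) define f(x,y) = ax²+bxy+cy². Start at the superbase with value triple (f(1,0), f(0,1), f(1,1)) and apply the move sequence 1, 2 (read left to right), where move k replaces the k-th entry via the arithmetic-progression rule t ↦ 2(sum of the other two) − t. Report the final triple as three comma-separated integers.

start (-3,2,2) = (f(1,0),f(0,1),f(1,1))
replace slot 1: 2·(2+2) − (-3) = 11 → (11,2,2)
replace slot 2: 2·(11+2) − 2 = 24 → (11,24,2)

11,24,2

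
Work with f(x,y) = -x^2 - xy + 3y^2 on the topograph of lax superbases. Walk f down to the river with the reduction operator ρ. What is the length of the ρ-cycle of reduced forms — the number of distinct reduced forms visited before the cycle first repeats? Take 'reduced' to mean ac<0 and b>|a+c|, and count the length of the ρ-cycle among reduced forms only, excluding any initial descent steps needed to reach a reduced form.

D = 13, ⌊√D⌋ = 3
descent: ρ → (3,1,-1)
descent: ρ → (-1,3,1)  [lands on river]
river: ρ → (1,3,-1)
ρ-cycle length = 2 (tail of 2 descent steps not counted)

2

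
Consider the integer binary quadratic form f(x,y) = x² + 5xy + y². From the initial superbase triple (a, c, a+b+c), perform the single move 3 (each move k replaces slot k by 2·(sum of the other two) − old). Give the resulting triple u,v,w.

start (1,1,7) = (f(1,0),f(0,1),f(1,1))
replace slot 3: 2·(1+1) − 7 = -3 → (1,1,-3)

1,1,-3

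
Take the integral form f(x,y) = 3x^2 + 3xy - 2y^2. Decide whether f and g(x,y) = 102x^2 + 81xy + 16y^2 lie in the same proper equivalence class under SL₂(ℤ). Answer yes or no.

D₁ = 33, D₂ = 33
river cycle of f (length 4): (-2, 5, 1), (1, 5, -2), (-2, 3, 3), (3, 3, -2)
river cycle of g (length 4): (3, 3, -2), (-2, 5, 1), (1, 5, -2), (-2, 3, 3)
cycles coincide ⇒ equivalent

yes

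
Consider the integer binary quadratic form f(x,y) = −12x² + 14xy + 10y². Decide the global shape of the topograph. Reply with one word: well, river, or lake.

D = b²−4ac = 14² − 4·(-12)·10 = 676
D = 26² is a perfect square ⇒ form factors over ℤ ⇒ lakes

lake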